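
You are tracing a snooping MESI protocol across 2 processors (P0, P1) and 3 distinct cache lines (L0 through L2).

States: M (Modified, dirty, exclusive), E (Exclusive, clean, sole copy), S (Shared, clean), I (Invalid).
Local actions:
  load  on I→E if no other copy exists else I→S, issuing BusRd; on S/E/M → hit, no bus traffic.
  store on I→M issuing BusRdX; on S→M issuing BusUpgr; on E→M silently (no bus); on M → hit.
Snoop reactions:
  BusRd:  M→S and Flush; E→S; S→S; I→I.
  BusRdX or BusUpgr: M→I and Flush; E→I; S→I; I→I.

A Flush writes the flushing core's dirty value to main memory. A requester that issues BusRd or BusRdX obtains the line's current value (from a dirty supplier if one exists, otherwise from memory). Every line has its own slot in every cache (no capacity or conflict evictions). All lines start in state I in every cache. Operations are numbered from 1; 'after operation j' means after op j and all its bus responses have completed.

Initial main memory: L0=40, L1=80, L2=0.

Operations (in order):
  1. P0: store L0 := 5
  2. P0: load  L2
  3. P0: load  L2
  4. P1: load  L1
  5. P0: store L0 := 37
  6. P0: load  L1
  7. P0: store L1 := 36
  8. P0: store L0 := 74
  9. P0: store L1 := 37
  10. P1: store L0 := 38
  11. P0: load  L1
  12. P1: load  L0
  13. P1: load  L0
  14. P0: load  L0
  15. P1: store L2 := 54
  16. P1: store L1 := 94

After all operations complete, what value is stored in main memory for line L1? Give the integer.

memory[L1] = 37

  op1 P0: store L0 := 5 → M/I on L0; bus BusRdX; mem=40
  op2 P0: load  L2 → E/I on L2; bus BusRd; mem=0
  op3 P0: load  L2 → E/I on L2; bus (none); mem=0
  op4 P1: load  L1 → I/E on L1; bus BusRd; mem=80
  op5 P0: store L0 := 37 → M/I on L0; bus (none); mem=40
  op6 P0: load  L1 → S/S on L1; bus BusRd; mem=80
  op7 P0: store L1 := 36 → M/I on L1; bus BusUpgr; mem=80
  op8 P0: store L0 := 74 → M/I on L0; bus (none); mem=40
  op9 P0: store L1 := 37 → M/I on L1; bus (none); mem=80
  op10 P1: store L0 := 38 → I/M on L0; bus BusRdX Flush; mem=74
  op11 P0: load  L1 → M/I on L1; bus (none); mem=80
  op12 P1: load  L0 → I/M on L0; bus (none); mem=74
  op13 P1: load  L0 → I/M on L0; bus (none); mem=74
  op14 P0: load  L0 → S/S on L0; bus BusRd Flush; mem=38
  op15 P1: store L2 := 54 → I/M on L2; bus BusRdX; mem=0
  op16 P1: store L1 := 94 → I/M on L1; bus BusRdX Flush; mem=37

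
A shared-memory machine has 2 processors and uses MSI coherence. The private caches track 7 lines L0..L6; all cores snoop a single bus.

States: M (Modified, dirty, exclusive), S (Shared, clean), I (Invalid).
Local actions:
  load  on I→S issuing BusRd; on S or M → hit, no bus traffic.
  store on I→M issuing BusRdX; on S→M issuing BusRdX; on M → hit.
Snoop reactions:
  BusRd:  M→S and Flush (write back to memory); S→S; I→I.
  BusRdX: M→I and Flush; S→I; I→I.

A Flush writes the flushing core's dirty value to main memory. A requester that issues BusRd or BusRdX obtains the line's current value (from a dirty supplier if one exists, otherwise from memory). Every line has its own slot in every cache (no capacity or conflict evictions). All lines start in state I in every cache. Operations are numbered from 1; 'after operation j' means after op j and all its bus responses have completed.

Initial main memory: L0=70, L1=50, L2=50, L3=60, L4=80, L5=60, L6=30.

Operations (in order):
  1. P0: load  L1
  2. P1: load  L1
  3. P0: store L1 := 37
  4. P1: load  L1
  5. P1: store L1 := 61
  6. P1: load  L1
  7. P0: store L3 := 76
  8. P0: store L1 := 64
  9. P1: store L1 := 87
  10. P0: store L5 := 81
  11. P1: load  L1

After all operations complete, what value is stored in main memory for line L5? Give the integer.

memory[L5] = 60

[1] P0: load  L1 | P0:S(50), P1:I | bus: BusRd
[2] P1: load  L1 | P0:S(50), P1:S(50) | bus: BusRd
[3] P0: store L1 := 37 | P0:M(37), P1:I | bus: BusRdX
[4] P1: load  L1 | P0:S(37), P1:S(37) | bus: BusRd,Flush
[5] P1: store L1 := 61 | P0:I, P1:M(61) | bus: BusRdX
[6] P1: load  L1 | P0:I, P1:M(61) | bus: none
[7] P0: store L3 := 76 | P0:M(76), P1:I | bus: BusRdX
[8] P0: store L1 := 64 | P0:M(64), P1:I | bus: BusRdX,Flush
[9] P1: store L1 := 87 | P0:I, P1:M(87) | bus: BusRdX,Flush
[10] P0: store L5 := 81 | P0:M(81), P1:I | bus: BusRdX
[11] P1: load  L1 | P0:I, P1:M(87) | bus: none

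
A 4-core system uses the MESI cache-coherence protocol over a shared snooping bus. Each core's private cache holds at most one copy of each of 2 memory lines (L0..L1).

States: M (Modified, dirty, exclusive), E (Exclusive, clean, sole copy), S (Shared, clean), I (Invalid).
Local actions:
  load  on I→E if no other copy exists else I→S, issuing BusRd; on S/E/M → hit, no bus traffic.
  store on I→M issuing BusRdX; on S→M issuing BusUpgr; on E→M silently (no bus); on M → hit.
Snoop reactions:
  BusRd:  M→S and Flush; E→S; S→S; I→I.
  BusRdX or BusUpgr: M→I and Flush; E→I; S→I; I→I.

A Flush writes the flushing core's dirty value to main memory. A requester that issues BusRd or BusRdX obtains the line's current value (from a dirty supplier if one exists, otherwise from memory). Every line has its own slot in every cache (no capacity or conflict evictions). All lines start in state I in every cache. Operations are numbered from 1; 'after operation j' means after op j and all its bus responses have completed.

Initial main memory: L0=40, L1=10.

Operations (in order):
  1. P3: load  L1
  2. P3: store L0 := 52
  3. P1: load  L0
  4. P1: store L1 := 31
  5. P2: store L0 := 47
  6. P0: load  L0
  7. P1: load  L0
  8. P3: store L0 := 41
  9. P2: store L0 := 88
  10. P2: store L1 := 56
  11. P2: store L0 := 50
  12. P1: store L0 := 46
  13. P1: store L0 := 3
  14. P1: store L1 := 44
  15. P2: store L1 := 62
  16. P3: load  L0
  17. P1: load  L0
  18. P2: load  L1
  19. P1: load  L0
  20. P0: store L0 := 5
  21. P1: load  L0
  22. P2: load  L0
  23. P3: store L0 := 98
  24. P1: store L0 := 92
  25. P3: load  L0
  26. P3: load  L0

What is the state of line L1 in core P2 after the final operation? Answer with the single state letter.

[1] P3: load  L1 | P0:I, P1:I, P2:I, P3:E(10) | bus: BusRd
[2] P3: store L0 := 52 | P0:I, P1:I, P2:I, P3:M(52) | bus: BusRdX
[3] P1: load  L0 | P0:I, P1:S(52), P2:I, P3:S(52) | bus: BusRd,Flush
[4] P1: store L1 := 31 | P0:I, P1:M(31), P2:I, P3:I | bus: BusRdX
[5] P2: store L0 := 47 | P0:I, P1:I, P2:M(47), P3:I | bus: BusRdX
[6] P0: load  L0 | P0:S(47), P1:I, P2:S(47), P3:I | bus: BusRd,Flush
[7] P1: load  L0 | P0:S(47), P1:S(47), P2:S(47), P3:I | bus: BusRd
[8] P3: store L0 := 41 | P0:I, P1:I, P2:I, P3:M(41) | bus: BusRdX
[9] P2: store L0 := 88 | P0:I, P1:I, P2:M(88), P3:I | bus: BusRdX,Flush
[10] P2: store L1 := 56 | P0:I, P1:I, P2:M(56), P3:I | bus: BusRdX,Flush
[11] P2: store L0 := 50 | P0:I, P1:I, P2:M(50), P3:I | bus: none
[12] P1: store L0 := 46 | P0:I, P1:M(46), P2:I, P3:I | bus: BusRdX,Flush
[13] P1: store L0 := 3 | P0:I, P1:M(3), P2:I, P3:I | bus: none
[14] P1: store L1 := 44 | P0:I, P1:M(44), P2:I, P3:I | bus: BusRdX,Flush
[15] P2: store L1 := 62 | P0:I, P1:I, P2:M(62), P3:I | bus: BusRdX,Flush
[16] P3: load  L0 | P0:I, P1:S(3), P2:I, P3:S(3) | bus: BusRd,Flush
[17] P1: load  L0 | P0:I, P1:S(3), P2:I, P3:S(3) | bus: none
[18] P2: load  L1 | P0:I, P1:I, P2:M(62), P3:I | bus: none
[19] P1: load  L0 | P0:I, P1:S(3), P2:I, P3:S(3) | bus: none
[20] P0: store L0 := 5 | P0:M(5), P1:I, P2:I, P3:I | bus: BusRdX
[21] P1: load  L0 | P0:S(5), P1:S(5), P2:I, P3:I | bus: BusRd,Flush
[22] P2: load  L0 | P0:S(5), P1:S(5), P2:S(5), P3:I | bus: BusRd
[23] P3: store L0 := 98 | P0:I, P1:I, P2:I, P3:M(98) | bus: BusRdX
[24] P1: store L0 := 92 | P0:I, P1:M(92), P2:I, P3:I | bus: BusRdX,Flush
[25] P3: load  L0 | P0:I, P1:S(92), P2:I, P3:S(92) | bus: BusRd,Flush
[26] P3: load  L0 | P0:I, P1:S(92), P2:I, P3:S(92) | bus: none

state = M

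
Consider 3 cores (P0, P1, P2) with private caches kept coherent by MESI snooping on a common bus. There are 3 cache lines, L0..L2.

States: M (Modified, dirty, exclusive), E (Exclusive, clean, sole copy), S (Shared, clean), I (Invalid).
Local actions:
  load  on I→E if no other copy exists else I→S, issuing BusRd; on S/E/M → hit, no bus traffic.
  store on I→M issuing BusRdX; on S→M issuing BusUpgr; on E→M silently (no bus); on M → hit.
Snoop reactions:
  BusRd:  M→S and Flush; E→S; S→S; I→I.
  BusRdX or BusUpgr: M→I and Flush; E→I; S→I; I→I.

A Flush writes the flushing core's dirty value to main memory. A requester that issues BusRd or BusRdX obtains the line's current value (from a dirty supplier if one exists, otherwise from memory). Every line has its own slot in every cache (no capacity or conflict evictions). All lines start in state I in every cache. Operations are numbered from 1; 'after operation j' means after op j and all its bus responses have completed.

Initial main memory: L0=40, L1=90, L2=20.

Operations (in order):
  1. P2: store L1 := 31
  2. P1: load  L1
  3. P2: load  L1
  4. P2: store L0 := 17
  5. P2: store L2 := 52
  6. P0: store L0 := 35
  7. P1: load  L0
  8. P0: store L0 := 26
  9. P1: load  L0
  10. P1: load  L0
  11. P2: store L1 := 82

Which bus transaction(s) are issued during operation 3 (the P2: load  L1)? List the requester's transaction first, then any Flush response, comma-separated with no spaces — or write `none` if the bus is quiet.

bus = none

1. P2: store L1 := 31  bus=[BusRdX]  L1: P0=I P1=I P2=M  mem[L1]=90
2. P1: load  L1  bus=[BusRd,Flush]  L1: P0=I P1=S P2=S  mem[L1]=31
3. P2: load  L1  bus=[-]  L1: P0=I P1=S P2=S  mem[L1]=31
4. P2: store L0 := 17  bus=[BusRdX]  L0: P0=I P1=I P2=M  mem[L0]=40
5. P2: store L2 := 52  bus=[BusRdX]  L2: P0=I P1=I P2=M  mem[L2]=20
6. P0: store L0 := 35  bus=[BusRdX,Flush]  L0: P0=M P1=I P2=I  mem[L0]=17
7. P1: load  L0  bus=[BusRd,Flush]  L0: P0=S P1=S P2=I  mem[L0]=35
8. P0: store L0 := 26  bus=[BusUpgr]  L0: P0=M P1=I P2=I  mem[L0]=35
9. P1: load  L0  bus=[BusRd,Flush]  L0: P0=S P1=S P2=I  mem[L0]=26
10. P1: load  L0  bus=[-]  L0: P0=S P1=S P2=I  mem[L0]=26
11. P2: store L1 := 82  bus=[BusUpgr]  L1: P0=I P1=I P2=M  mem[L1]=31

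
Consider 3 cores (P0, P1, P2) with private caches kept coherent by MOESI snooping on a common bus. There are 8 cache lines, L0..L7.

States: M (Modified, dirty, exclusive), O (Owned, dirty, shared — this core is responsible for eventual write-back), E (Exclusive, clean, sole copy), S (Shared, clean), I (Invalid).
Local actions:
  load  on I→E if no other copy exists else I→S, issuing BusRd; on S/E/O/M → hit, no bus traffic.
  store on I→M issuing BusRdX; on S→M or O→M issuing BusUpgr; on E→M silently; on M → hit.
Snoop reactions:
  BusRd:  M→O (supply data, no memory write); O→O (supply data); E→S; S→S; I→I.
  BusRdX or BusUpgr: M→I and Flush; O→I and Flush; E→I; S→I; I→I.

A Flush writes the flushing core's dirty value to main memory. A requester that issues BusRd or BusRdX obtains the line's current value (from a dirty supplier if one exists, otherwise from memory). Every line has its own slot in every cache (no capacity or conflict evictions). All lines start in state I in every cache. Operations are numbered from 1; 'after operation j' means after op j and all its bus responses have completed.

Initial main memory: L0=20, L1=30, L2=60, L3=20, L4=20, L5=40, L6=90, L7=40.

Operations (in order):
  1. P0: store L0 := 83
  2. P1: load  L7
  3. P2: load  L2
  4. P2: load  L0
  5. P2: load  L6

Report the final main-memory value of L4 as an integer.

memory[L4] = 20

[1] P0: store L0 := 83 | P0:M(83), P1:I, P2:I | bus: BusRdX
[2] P1: load  L7 | P0:I, P1:E(40), P2:I | bus: BusRd
[3] P2: load  L2 | P0:I, P1:I, P2:E(60) | bus: BusRd
[4] P2: load  L0 | P0:O(83), P1:I, P2:S(83) | bus: BusRd
[5] P2: load  L6 | P0:I, P1:I, P2:E(90) | bus: BusRd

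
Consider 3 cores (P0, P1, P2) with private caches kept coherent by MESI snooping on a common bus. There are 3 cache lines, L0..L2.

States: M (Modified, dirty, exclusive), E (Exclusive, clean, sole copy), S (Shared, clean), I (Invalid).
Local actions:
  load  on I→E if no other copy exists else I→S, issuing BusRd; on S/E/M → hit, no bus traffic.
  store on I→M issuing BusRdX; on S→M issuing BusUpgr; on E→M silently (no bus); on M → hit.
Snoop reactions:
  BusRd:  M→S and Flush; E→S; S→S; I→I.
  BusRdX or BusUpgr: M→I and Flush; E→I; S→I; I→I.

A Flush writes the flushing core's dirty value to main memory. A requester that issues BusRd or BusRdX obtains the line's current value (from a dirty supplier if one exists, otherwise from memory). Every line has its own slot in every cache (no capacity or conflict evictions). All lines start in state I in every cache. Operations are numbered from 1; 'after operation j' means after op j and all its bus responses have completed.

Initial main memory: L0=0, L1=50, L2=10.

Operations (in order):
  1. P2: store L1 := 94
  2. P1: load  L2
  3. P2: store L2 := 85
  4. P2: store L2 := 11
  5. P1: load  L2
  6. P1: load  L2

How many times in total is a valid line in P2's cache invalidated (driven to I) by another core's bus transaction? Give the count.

invalidations = 0

step 1: P2: store L1 := 94  ⟶  IIM  (L1)  txn=BusRdX  M[L1]=50
step 2: P1: load  L2  ⟶  IEI  (L2)  txn=BusRd  M[L2]=10
step 3: P2: store L2 := 85  ⟶  IIM  (L2)  txn=BusRdX  M[L2]=10
step 4: P2: store L2 := 11  ⟶  IIM  (L2)  txn=∅  M[L2]=10
step 5: P1: load  L2  ⟶  ISS  (L2)  txn=BusRd+Flush  M[L2]=11
step 6: P1: load  L2  ⟶  ISS  (L2)  txn=∅  M[L2]=11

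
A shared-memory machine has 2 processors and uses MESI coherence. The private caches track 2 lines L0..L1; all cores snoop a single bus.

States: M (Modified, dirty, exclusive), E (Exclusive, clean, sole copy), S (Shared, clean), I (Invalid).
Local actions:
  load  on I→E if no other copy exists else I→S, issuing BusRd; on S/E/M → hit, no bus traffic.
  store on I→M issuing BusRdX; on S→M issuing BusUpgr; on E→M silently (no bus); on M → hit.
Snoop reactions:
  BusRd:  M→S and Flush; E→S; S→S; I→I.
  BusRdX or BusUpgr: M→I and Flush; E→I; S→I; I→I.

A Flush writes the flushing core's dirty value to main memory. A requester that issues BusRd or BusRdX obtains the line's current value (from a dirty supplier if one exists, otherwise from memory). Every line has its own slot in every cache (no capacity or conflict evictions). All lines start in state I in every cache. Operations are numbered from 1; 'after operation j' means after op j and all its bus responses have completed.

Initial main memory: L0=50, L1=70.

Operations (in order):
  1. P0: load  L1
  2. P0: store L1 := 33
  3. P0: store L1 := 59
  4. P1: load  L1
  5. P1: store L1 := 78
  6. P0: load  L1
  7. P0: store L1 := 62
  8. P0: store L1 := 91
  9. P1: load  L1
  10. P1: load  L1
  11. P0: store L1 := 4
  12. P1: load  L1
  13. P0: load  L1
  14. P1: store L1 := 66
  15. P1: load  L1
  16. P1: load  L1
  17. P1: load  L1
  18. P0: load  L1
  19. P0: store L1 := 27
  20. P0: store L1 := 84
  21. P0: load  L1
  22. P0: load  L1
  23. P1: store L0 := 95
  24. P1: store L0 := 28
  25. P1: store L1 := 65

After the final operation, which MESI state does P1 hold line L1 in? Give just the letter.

  op1 P0: load  L1 → E/I on L1; bus BusRd; mem=70
  op2 P0: store L1 := 33 → M/I on L1; bus (none); mem=70
  op3 P0: store L1 := 59 → M/I on L1; bus (none); mem=70
  op4 P1: load  L1 → S/S on L1; bus BusRd Flush; mem=59
  op5 P1: store L1 := 78 → I/M on L1; bus BusUpgr; mem=59
  op6 P0: load  L1 → S/S on L1; bus BusRd Flush; mem=78
  op7 P0: store L1 := 62 → M/I on L1; bus BusUpgr; mem=78
  op8 P0: store L1 := 91 → M/I on L1; bus (none); mem=78
  op9 P1: load  L1 → S/S on L1; bus BusRd Flush; mem=91
  op10 P1: load  L1 → S/S on L1; bus (none); mem=91
  op11 P0: store L1 := 4 → M/I on L1; bus BusUpgr; mem=91
  op12 P1: load  L1 → S/S on L1; bus BusRd Flush; mem=4
  op13 P0: load  L1 → S/S on L1; bus (none); mem=4
  op14 P1: store L1 := 66 → I/M on L1; bus BusUpgr; mem=4
  op15 P1: load  L1 → I/M on L1; bus (none); mem=4
  op16 P1: load  L1 → I/M on L1; bus (none); mem=4
  op17 P1: load  L1 → I/M on L1; bus (none); mem=4
  op18 P0: load  L1 → S/S on L1; bus BusRd Flush; mem=66
  op19 P0: store L1 := 27 → M/I on L1; bus BusUpgr; mem=66
  op20 P0: store L1 := 84 → M/I on L1; bus (none); mem=66
  op21 P0: load  L1 → M/I on L1; bus (none); mem=66
  op22 P0: load  L1 → M/I on L1; bus (none); mem=66
  op23 P1: store L0 := 95 → I/M on L0; bus BusRdX; mem=50
  op24 P1: store L0 := 28 → I/M on L0; bus (none); mem=50
  op25 P1: store L1 := 65 → I/M on L1; bus BusRdX Flush; mem=84

state = M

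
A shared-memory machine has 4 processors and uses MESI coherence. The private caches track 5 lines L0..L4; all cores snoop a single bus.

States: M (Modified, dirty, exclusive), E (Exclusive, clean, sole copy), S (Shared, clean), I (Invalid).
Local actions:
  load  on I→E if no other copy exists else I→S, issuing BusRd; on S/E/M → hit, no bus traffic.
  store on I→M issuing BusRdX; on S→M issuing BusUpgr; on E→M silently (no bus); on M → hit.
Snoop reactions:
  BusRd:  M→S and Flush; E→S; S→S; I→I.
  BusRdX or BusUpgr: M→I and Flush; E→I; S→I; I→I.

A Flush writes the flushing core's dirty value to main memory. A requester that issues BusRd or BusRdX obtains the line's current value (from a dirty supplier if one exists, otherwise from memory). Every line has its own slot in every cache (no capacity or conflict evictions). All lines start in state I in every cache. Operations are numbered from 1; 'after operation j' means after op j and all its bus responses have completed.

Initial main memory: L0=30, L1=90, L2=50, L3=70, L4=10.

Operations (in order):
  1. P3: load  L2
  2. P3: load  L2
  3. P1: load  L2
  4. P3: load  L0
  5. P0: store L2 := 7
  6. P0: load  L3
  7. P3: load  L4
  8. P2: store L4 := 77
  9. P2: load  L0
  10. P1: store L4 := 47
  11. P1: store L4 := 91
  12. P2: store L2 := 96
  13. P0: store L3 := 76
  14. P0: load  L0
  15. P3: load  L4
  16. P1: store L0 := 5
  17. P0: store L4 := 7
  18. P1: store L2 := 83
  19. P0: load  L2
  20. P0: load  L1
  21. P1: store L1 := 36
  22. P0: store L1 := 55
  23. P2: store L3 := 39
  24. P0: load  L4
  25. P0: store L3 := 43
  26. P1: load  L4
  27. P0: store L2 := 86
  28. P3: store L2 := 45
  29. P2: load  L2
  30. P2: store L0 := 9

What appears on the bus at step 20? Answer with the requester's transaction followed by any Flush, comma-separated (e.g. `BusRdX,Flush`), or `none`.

  op1 P3: load  L2 → I/I/I/E on L2; bus BusRd; mem=50
  op2 P3: load  L2 → I/I/I/E on L2; bus (none); mem=50
  op3 P1: load  L2 → I/S/I/S on L2; bus BusRd; mem=50
  op4 P3: load  L0 → I/I/I/E on L0; bus BusRd; mem=30
  op5 P0: store L2 := 7 → M/I/I/I on L2; bus BusRdX; mem=50
  op6 P0: load  L3 → E/I/I/I on L3; bus BusRd; mem=70
  op7 P3: load  L4 → I/I/I/E on L4; bus BusRd; mem=10
  op8 P2: store L4 := 77 → I/I/M/I on L4; bus BusRdX; mem=10
  op9 P2: load  L0 → I/I/S/S on L0; bus BusRd; mem=30
  op10 P1: store L4 := 47 → I/M/I/I on L4; bus BusRdX Flush; mem=77
  op11 P1: store L4 := 91 → I/M/I/I on L4; bus (none); mem=77
  op12 P2: store L2 := 96 → I/I/M/I on L2; bus BusRdX Flush; mem=7
  op13 P0: store L3 := 76 → M/I/I/I on L3; bus (none); mem=70
  op14 P0: load  L0 → S/I/S/S on L0; bus BusRd; mem=30
  op15 P3: load  L4 → I/S/I/S on L4; bus BusRd Flush; mem=91
  op16 P1: store L0 := 5 → I/M/I/I on L0; bus BusRdX; mem=30
  op17 P0: store L4 := 7 → M/I/I/I on L4; bus BusRdX; mem=91
  op18 P1: store L2 := 83 → I/M/I/I on L2; bus BusRdX Flush; mem=96
  op19 P0: load  L2 → S/S/I/I on L2; bus BusRd Flush; mem=83
  op20 P0: load  L1 → E/I/I/I on L1; bus BusRd; mem=90
  op21 P1: store L1 := 36 → I/M/I/I on L1; bus BusRdX; mem=90
  op22 P0: store L1 := 55 → M/I/I/I on L1; bus BusRdX Flush; mem=36
  op23 P2: store L3 := 39 → I/I/M/I on L3; bus BusRdX Flush; mem=76
  op24 P0: load  L4 → M/I/I/I on L4; bus (none); mem=91
  op25 P0: store L3 := 43 → M/I/I/I on L3; bus BusRdX Flush; mem=39
  op26 P1: load  L4 → S/S/I/I on L4; bus BusRd Flush; mem=7
  op27 P0: store L2 := 86 → M/I/I/I on L2; bus BusUpgr; mem=83
  op28 P3: store L2 := 45 → I/I/I/M on L2; bus BusRdX Flush; mem=86
  op29 P2: load  L2 → I/I/S/S on L2; bus BusRd Flush; mem=45
  op30 P2: store L0 := 9 → I/I/M/I on L0; bus BusRdX Flush; mem=5

bus = BusRd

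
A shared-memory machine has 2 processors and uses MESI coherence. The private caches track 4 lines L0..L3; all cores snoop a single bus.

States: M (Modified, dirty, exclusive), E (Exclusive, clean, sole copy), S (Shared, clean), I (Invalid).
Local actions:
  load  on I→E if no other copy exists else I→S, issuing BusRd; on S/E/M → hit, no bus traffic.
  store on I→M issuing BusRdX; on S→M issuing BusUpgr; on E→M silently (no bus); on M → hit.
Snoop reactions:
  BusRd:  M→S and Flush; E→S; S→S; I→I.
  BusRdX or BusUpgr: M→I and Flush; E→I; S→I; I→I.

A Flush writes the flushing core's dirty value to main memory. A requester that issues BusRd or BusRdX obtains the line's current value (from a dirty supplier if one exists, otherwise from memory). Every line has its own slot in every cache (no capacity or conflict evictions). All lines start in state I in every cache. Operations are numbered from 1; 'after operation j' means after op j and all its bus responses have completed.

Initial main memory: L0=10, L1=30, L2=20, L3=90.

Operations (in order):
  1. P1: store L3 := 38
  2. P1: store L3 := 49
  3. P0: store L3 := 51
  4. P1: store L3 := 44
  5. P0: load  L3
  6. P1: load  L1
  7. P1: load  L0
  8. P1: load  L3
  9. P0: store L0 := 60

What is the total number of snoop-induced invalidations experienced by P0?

step 1: P1: store L3 := 38  ⟶  IM  (L3)  txn=BusRdX  M[L3]=90
step 2: P1: store L3 := 49  ⟶  IM  (L3)  txn=∅  M[L3]=90
step 3: P0: store L3 := 51  ⟶  MI  (L3)  txn=BusRdX+Flush  M[L3]=49
step 4: P1: store L3 := 44  ⟶  IM  (L3)  txn=BusRdX+Flush  M[L3]=51
step 5: P0: load  L3  ⟶  SS  (L3)  txn=BusRd+Flush  M[L3]=44
step 6: P1: load  L1  ⟶  IE  (L1)  txn=BusRd  M[L1]=30
step 7: P1: load  L0  ⟶  IE  (L0)  txn=BusRd  M[L0]=10
step 8: P1: load  L3  ⟶  SS  (L3)  txn=∅  M[L3]=44
step 9: P0: store L0 := 60  ⟶  MI  (L0)  txn=BusRdX  M[L0]=10

invalidations = 1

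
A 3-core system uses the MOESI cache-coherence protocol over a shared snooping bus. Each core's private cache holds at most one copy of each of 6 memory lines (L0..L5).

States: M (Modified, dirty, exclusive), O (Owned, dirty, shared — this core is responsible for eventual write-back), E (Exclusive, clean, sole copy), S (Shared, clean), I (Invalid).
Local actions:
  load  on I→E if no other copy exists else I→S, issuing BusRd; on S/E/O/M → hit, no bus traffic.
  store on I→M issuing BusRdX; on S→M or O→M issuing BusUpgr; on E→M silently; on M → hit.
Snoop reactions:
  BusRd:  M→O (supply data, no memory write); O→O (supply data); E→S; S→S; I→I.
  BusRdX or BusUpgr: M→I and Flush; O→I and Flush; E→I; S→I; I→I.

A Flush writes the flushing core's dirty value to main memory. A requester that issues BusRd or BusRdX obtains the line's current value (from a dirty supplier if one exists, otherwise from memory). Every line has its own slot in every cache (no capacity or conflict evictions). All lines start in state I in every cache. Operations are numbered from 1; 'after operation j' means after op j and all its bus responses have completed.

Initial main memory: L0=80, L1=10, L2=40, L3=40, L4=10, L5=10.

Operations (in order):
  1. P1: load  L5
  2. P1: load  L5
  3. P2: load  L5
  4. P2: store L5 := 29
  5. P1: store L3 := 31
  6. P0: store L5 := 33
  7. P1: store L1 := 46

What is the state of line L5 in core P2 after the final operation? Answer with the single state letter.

state = I

[1] P1: load  L5 | P0:I, P1:E(10), P2:I | bus: BusRd
[2] P1: load  L5 | P0:I, P1:E(10), P2:I | bus: none
[3] P2: load  L5 | P0:I, P1:S(10), P2:S(10) | bus: BusRd
[4] P2: store L5 := 29 | P0:I, P1:I, P2:M(29) | bus: BusUpgr
[5] P1: store L3 := 31 | P0:I, P1:M(31), P2:I | bus: BusRdX
[6] P0: store L5 := 33 | P0:M(33), P1:I, P2:I | bus: BusRdX,Flush
[7] P1: store L1 := 46 | P0:I, P1:M(46), P2:I | bus: BusRdX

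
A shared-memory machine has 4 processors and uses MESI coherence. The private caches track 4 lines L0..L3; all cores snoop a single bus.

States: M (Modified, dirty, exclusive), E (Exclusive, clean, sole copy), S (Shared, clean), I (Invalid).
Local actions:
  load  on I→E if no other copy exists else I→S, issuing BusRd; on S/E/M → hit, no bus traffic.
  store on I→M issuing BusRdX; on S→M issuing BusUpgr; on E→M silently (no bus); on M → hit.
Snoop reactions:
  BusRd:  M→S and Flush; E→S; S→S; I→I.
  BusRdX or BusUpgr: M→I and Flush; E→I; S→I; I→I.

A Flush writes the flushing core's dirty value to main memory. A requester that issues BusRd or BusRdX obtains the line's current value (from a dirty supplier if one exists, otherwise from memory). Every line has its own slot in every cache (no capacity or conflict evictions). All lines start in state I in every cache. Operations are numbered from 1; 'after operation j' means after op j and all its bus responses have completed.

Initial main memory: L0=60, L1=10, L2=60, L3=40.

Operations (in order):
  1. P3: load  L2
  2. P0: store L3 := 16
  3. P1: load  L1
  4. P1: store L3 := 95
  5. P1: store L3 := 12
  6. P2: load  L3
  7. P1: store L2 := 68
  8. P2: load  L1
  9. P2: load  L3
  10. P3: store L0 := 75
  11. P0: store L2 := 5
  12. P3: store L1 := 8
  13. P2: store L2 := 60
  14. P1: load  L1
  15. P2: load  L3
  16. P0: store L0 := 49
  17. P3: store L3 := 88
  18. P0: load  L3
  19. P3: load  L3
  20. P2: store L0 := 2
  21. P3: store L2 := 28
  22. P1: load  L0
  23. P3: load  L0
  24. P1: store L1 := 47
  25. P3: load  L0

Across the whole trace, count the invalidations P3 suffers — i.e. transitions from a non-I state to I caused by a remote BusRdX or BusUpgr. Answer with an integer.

  op1 P3: load  L2 → I/I/I/E on L2; bus BusRd; mem=60
  op2 P0: store L3 := 16 → M/I/I/I on L3; bus BusRdX; mem=40
  op3 P1: load  L1 → I/E/I/I on L1; bus BusRd; mem=10
  op4 P1: store L3 := 95 → I/M/I/I on L3; bus BusRdX Flush; mem=16
  op5 P1: store L3 := 12 → I/M/I/I on L3; bus (none); mem=16
  op6 P2: load  L3 → I/S/S/I on L3; bus BusRd Flush; mem=12
  op7 P1: store L2 := 68 → I/M/I/I on L2; bus BusRdX; mem=60
  op8 P2: load  L1 → I/S/S/I on L1; bus BusRd; mem=10
  op9 P2: load  L3 → I/S/S/I on L3; bus (none); mem=12
  op10 P3: store L0 := 75 → I/I/I/M on L0; bus BusRdX; mem=60
  op11 P0: store L2 := 5 → M/I/I/I on L2; bus BusRdX Flush; mem=68
  op12 P3: store L1 := 8 → I/I/I/M on L1; bus BusRdX; mem=10
  op13 P2: store L2 := 60 → I/I/M/I on L2; bus BusRdX Flush; mem=5
  op14 P1: load  L1 → I/S/I/S on L1; bus BusRd Flush; mem=8
  op15 P2: load  L3 → I/S/S/I on L3; bus (none); mem=12
  op16 P0: store L0 := 49 → M/I/I/I on L0; bus BusRdX Flush; mem=75
  op17 P3: store L3 := 88 → I/I/I/M on L3; bus BusRdX; mem=12
  op18 P0: load  L3 → S/I/I/S on L3; bus BusRd Flush; mem=88
  op19 P3: load  L3 → S/I/I/S on L3; bus (none); mem=88
  op20 P2: store L0 := 2 → I/I/M/I on L0; bus BusRdX Flush; mem=49
  op21 P3: store L2 := 28 → I/I/I/M on L2; bus BusRdX Flush; mem=60
  op22 P1: load  L0 → I/S/S/I on L0; bus BusRd Flush; mem=2
  op23 P3: load  L0 → I/S/S/S on L0; bus BusRd; mem=2
  op24 P1: store L1 := 47 → I/M/I/I on L1; bus BusUpgr; mem=8
  op25 P3: load  L0 → I/S/S/S on L0; bus (none); mem=2

invalidations = 3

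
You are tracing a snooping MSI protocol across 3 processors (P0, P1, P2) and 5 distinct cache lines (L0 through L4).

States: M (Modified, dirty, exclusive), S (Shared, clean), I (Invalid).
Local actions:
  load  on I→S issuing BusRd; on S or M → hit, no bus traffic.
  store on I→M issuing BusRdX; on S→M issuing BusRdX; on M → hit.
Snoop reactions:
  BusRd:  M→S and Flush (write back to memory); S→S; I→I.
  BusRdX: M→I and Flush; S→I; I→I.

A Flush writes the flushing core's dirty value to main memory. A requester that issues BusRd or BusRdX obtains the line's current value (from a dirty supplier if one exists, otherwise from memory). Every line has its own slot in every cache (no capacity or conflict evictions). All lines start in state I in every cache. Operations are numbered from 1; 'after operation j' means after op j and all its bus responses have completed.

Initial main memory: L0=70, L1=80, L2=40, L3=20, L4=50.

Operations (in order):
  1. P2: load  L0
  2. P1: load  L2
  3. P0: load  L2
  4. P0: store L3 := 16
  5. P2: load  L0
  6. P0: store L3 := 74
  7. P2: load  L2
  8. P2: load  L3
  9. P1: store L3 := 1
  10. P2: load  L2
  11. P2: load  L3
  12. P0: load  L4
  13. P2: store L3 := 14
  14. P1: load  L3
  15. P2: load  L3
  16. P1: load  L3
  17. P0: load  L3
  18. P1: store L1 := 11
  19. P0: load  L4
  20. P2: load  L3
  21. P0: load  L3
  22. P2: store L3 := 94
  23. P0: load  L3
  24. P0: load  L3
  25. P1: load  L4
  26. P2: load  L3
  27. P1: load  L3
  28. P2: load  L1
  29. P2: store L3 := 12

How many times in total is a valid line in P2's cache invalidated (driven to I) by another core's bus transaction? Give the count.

invalidations = 1

  op1 P2: load  L0 → I/I/S on L0; bus BusRd; mem=70
  op2 P1: load  L2 → I/S/I on L2; bus BusRd; mem=40
  op3 P0: load  L2 → S/S/I on L2; bus BusRd; mem=40
  op4 P0: store L3 := 16 → M/I/I on L3; bus BusRdX; mem=20
  op5 P2: load  L0 → I/I/S on L0; bus (none); mem=70
  op6 P0: store L3 := 74 → M/I/I on L3; bus (none); mem=20
  op7 P2: load  L2 → S/S/S on L2; bus BusRd; mem=40
  op8 P2: load  L3 → S/I/S on L3; bus BusRd Flush; mem=74
  op9 P1: store L3 := 1 → I/M/I on L3; bus BusRdX; mem=74
  op10 P2: load  L2 → S/S/S on L2; bus (none); mem=40
  op11 P2: load  L3 → I/S/S on L3; bus BusRd Flush; mem=1
  op12 P0: load  L4 → S/I/I on L4; bus BusRd; mem=50
  op13 P2: store L3 := 14 → I/I/M on L3; bus BusRdX; mem=1
  op14 P1: load  L3 → I/S/S on L3; bus BusRd Flush; mem=14
  op15 P2: load  L3 → I/S/S on L3; bus (none); mem=14
  op16 P1: load  L3 → I/S/S on L3; bus (none); mem=14
  op17 P0: load  L3 → S/S/S on L3; bus BusRd; mem=14
  op18 P1: store L1 := 11 → I/M/I on L1; bus BusRdX; mem=80
  op19 P0: load  L4 → S/I/I on L4; bus (none); mem=50
  op20 P2: load  L3 → S/S/S on L3; bus (none); mem=14
  op21 P0: load  L3 → S/S/S on L3; bus (none); mem=14
  op22 P2: store L3 := 94 → I/I/M on L3; bus BusRdX; mem=14
  op23 P0: load  L3 → S/I/S on L3; bus BusRd Flush; mem=94
  op24 P0: load  L3 → S/I/S on L3; bus (none); mem=94
  op25 P1: load  L4 → S/S/I on L4; bus BusRd; mem=50
  op26 P2: load  L3 → S/I/S on L3; bus (none); mem=94
  op27 P1: load  L3 → S/S/S on L3; bus BusRd; mem=94
  op28 P2: load  L1 → I/S/S on L1; bus BusRd Flush; mem=11
  op29 P2: store L3 := 12 → I/I/M on L3; bus BusRdX; mem=94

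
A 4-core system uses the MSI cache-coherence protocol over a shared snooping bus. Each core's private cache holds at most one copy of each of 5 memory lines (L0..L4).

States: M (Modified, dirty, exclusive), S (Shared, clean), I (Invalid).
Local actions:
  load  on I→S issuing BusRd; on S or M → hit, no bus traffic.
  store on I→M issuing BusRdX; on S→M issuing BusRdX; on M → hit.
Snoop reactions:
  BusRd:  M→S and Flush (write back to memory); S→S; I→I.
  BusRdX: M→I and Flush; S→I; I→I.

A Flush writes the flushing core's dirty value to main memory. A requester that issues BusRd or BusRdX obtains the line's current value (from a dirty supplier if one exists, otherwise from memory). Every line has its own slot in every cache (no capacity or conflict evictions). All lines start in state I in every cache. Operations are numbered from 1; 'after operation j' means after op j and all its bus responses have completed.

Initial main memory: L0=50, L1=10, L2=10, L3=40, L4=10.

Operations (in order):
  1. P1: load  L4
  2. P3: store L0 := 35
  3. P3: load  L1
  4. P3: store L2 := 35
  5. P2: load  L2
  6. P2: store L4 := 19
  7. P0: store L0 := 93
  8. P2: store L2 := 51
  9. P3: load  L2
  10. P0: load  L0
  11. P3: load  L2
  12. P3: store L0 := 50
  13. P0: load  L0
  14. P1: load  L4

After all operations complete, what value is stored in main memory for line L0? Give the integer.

memory[L0] = 50

[1] P1: load  L4 | P0:I, P1:S(10), P2:I, P3:I | bus: BusRd
[2] P3: store L0 := 35 | P0:I, P1:I, P2:I, P3:M(35) | bus: BusRdX
[3] P3: load  L1 | P0:I, P1:I, P2:I, P3:S(10) | bus: BusRd
[4] P3: store L2 := 35 | P0:I, P1:I, P2:I, P3:M(35) | bus: BusRdX
[5] P2: load  L2 | P0:I, P1:I, P2:S(35), P3:S(35) | bus: BusRd,Flush
[6] P2: store L4 := 19 | P0:I, P1:I, P2:M(19), P3:I | bus: BusRdX
[7] P0: store L0 := 93 | P0:M(93), P1:I, P2:I, P3:I | bus: BusRdX,Flush
[8] P2: store L2 := 51 | P0:I, P1:I, P2:M(51), P3:I | bus: BusRdX
[9] P3: load  L2 | P0:I, P1:I, P2:S(51), P3:S(51) | bus: BusRd,Flush
[10] P0: load  L0 | P0:M(93), P1:I, P2:I, P3:I | bus: none
[11] P3: load  L2 | P0:I, P1:I, P2:S(51), P3:S(51) | bus: none
[12] P3: store L0 := 50 | P0:I, P1:I, P2:I, P3:M(50) | bus: BusRdX,Flush
[13] P0: load  L0 | P0:S(50), P1:I, P2:I, P3:S(50) | bus: BusRd,Flush
[14] P1: load  L4 | P0:I, P1:S(19), P2:S(19), P3:I | bus: BusRd,Flush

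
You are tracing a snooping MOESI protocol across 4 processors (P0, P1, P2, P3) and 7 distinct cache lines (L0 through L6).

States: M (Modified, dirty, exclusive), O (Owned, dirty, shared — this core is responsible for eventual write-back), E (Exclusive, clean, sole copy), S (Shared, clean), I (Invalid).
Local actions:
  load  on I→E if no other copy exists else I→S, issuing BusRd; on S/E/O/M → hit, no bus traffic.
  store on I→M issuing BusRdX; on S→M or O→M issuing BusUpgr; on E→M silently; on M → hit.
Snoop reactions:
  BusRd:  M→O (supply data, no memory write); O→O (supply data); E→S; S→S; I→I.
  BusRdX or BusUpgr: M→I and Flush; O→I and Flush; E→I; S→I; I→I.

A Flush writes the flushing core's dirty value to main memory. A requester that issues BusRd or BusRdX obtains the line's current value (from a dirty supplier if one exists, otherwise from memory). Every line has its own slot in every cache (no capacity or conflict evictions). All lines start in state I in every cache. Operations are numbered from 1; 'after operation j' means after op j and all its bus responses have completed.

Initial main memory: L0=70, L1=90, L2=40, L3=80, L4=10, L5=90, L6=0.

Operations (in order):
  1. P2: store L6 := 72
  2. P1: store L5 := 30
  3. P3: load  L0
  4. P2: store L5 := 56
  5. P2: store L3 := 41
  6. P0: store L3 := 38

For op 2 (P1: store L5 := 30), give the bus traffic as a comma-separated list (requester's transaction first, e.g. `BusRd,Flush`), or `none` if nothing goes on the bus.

bus = BusRdX

[1] P2: store L6 := 72 | P0:I, P1:I, P2:M(72), P3:I | bus: BusRdX
[2] P1: store L5 := 30 | P0:I, P1:M(30), P2:I, P3:I | bus: BusRdX
[3] P3: load  L0 | P0:I, P1:I, P2:I, P3:E(70) | bus: BusRd
[4] P2: store L5 := 56 | P0:I, P1:I, P2:M(56), P3:I | bus: BusRdX,Flush
[5] P2: store L3 := 41 | P0:I, P1:I, P2:M(41), P3:I | bus: BusRdX
[6] P0: store L3 := 38 | P0:M(38), P1:I, P2:I, P3:I | bus: BusRdX,Flush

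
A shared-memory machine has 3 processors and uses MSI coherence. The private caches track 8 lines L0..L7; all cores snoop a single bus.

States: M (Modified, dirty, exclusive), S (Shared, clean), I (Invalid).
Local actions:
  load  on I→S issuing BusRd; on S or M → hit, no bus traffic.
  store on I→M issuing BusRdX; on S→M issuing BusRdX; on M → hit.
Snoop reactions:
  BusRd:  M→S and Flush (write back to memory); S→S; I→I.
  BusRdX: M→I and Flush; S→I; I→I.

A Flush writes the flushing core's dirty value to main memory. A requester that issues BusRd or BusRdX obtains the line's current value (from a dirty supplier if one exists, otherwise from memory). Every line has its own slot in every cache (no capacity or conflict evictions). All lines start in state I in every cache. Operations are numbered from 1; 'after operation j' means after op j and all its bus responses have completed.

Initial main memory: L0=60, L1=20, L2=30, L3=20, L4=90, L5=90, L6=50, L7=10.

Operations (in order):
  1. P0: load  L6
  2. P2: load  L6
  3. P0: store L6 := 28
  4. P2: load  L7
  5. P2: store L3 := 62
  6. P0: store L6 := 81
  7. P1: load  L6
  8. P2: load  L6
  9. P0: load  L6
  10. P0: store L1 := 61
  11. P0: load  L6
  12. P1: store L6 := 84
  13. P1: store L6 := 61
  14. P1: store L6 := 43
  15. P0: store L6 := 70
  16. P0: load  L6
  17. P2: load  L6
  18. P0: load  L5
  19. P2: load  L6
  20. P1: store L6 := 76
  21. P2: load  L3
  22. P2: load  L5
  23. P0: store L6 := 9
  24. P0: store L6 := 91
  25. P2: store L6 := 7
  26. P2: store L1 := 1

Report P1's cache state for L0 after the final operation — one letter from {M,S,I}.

state = I

step 1: P0: load  L6  ⟶  SII  (L6)  txn=BusRd  M[L6]=50
step 2: P2: load  L6  ⟶  SIS  (L6)  txn=BusRd  M[L6]=50
step 3: P0: store L6 := 28  ⟶  MII  (L6)  txn=BusRdX  M[L6]=50
step 4: P2: load  L7  ⟶  IIS  (L7)  txn=BusRd  M[L7]=10
step 5: P2: store L3 := 62  ⟶  IIM  (L3)  txn=BusRdX  M[L3]=20
step 6: P0: store L6 := 81  ⟶  MII  (L6)  txn=∅  M[L6]=50
step 7: P1: load  L6  ⟶  SSI  (L6)  txn=BusRd+Flush  M[L6]=81
step 8: P2: load  L6  ⟶  SSS  (L6)  txn=BusRd  M[L6]=81
step 9: P0: load  L6  ⟶  SSS  (L6)  txn=∅  M[L6]=81
step 10: P0: store L1 := 61  ⟶  MII  (L1)  txn=BusRdX  M[L1]=20
step 11: P0: load  L6  ⟶  SSS  (L6)  txn=∅  M[L6]=81
step 12: P1: store L6 := 84  ⟶  IMI  (L6)  txn=BusRdX  M[L6]=81
step 13: P1: store L6 := 61  ⟶  IMI  (L6)  txn=∅  M[L6]=81
step 14: P1: store L6 := 43  ⟶  IMI  (L6)  txn=∅  M[L6]=81
step 15: P0: store L6 := 70  ⟶  MII  (L6)  txn=BusRdX+Flush  M[L6]=43
step 16: P0: load  L6  ⟶  MII  (L6)  txn=∅  M[L6]=43
step 17: P2: load  L6  ⟶  SIS  (L6)  txn=BusRd+Flush  M[L6]=70
step 18: P0: load  L5  ⟶  SII  (L5)  txn=BusRd  M[L5]=90
step 19: P2: load  L6  ⟶  SIS  (L6)  txn=∅  M[L6]=70
step 20: P1: store L6 := 76  ⟶  IMI  (L6)  txn=BusRdX  M[L6]=70
step 21: P2: load  L3  ⟶  IIM  (L3)  txn=∅  M[L3]=20
step 22: P2: load  L5  ⟶  SIS  (L5)  txn=BusRd  M[L5]=90
step 23: P0: store L6 := 9  ⟶  MII  (L6)  txn=BusRdX+Flush  M[L6]=76
step 24: P0: store L6 := 91  ⟶  MII  (L6)  txn=∅  M[L6]=76
step 25: P2: store L6 := 7  ⟶  IIM  (L6)  txn=BusRdX+Flush  M[L6]=91
step 26: P2: store L1 := 1  ⟶  IIM  (L1)  txn=BusRdX+Flush  M[L1]=61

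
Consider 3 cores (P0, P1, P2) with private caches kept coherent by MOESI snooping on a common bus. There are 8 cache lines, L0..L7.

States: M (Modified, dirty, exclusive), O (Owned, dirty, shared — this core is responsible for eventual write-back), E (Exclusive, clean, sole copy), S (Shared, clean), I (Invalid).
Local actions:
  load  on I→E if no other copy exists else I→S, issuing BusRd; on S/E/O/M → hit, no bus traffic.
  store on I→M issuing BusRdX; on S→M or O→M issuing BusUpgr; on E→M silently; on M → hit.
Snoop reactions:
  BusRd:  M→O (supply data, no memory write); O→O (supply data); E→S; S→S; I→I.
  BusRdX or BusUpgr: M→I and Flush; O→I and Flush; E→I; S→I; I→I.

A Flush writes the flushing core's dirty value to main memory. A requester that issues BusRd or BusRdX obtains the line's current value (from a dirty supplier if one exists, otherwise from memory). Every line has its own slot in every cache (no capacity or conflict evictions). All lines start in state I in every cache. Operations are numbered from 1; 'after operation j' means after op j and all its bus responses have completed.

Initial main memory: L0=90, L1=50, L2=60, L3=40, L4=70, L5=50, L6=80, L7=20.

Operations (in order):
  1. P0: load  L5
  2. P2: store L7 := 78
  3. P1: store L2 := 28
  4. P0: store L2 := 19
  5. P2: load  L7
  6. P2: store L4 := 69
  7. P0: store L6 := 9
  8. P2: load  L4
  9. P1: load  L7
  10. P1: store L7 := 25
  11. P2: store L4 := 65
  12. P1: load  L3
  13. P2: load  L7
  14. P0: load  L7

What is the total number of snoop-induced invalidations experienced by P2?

invalidations = 1

[1] P0: load  L5 | P0:E(50), P1:I, P2:I | bus: BusRd
[2] P2: store L7 := 78 | P0:I, P1:I, P2:M(78) | bus: BusRdX
[3] P1: store L2 := 28 | P0:I, P1:M(28), P2:I | bus: BusRdX
[4] P0: store L2 := 19 | P0:M(19), P1:I, P2:I | bus: BusRdX,Flush
[5] P2: load  L7 | P0:I, P1:I, P2:M(78) | bus: none
[6] P2: store L4 := 69 | P0:I, P1:I, P2:M(69) | bus: BusRdX
[7] P0: store L6 := 9 | P0:M(9), P1:I, P2:I | bus: BusRdX
[8] P2: load  L4 | P0:I, P1:I, P2:M(69) | bus: none
[9] P1: load  L7 | P0:I, P1:S(78), P2:O(78) | bus: BusRd
[10] P1: store L7 := 25 | P0:I, P1:M(25), P2:I | bus: BusUpgr,Flush
[11] P2: store L4 := 65 | P0:I, P1:I, P2:M(65) | bus: none
[12] P1: load  L3 | P0:I, P1:E(40), P2:I | bus: BusRd
[13] P2: load  L7 | P0:I, P1:O(25), P2:S(25) | bus: BusRd
[14] P0: load  L7 | P0:S(25), P1:O(25), P2:S(25) | bus: BusRd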